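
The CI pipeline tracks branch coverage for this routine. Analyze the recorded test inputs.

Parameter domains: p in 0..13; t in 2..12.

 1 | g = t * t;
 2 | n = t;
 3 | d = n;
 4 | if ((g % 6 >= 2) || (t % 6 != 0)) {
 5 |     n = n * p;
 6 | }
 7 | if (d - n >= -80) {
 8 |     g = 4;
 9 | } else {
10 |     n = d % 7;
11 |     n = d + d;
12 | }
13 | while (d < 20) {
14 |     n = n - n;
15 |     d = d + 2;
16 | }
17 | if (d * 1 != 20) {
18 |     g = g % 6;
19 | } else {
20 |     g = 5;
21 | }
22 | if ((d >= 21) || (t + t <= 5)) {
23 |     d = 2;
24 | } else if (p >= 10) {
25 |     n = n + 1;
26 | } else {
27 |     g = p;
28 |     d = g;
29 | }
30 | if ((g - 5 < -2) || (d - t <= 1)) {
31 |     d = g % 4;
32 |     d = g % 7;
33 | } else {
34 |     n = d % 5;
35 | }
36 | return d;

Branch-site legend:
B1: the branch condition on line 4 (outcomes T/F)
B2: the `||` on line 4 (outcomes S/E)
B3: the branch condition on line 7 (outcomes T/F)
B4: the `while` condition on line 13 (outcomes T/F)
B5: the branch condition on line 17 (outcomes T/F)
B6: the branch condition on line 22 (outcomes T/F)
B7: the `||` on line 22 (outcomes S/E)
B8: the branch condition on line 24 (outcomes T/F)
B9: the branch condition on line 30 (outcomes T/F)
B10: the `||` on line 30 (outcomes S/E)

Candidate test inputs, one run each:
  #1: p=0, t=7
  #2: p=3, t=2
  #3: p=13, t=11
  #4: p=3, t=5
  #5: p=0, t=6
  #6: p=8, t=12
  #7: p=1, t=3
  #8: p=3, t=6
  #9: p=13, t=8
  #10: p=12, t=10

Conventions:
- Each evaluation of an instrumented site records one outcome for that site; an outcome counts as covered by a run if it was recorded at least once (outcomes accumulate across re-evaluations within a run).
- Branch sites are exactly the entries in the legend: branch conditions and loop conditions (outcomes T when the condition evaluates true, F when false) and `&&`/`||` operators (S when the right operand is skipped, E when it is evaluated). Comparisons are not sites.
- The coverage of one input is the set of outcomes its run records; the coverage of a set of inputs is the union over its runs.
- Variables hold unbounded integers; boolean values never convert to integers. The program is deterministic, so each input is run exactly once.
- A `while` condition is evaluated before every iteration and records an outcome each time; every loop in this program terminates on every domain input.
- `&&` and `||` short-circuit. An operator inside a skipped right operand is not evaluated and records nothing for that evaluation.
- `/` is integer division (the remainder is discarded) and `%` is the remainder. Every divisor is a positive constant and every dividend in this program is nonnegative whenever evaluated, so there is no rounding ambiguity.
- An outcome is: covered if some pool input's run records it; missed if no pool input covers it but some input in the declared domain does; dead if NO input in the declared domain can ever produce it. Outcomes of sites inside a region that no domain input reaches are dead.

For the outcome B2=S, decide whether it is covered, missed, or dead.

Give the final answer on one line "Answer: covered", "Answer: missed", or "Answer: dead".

B2=S is recorded by pool input(s) 2, 7, 9, 10 -> covered

Answer: covered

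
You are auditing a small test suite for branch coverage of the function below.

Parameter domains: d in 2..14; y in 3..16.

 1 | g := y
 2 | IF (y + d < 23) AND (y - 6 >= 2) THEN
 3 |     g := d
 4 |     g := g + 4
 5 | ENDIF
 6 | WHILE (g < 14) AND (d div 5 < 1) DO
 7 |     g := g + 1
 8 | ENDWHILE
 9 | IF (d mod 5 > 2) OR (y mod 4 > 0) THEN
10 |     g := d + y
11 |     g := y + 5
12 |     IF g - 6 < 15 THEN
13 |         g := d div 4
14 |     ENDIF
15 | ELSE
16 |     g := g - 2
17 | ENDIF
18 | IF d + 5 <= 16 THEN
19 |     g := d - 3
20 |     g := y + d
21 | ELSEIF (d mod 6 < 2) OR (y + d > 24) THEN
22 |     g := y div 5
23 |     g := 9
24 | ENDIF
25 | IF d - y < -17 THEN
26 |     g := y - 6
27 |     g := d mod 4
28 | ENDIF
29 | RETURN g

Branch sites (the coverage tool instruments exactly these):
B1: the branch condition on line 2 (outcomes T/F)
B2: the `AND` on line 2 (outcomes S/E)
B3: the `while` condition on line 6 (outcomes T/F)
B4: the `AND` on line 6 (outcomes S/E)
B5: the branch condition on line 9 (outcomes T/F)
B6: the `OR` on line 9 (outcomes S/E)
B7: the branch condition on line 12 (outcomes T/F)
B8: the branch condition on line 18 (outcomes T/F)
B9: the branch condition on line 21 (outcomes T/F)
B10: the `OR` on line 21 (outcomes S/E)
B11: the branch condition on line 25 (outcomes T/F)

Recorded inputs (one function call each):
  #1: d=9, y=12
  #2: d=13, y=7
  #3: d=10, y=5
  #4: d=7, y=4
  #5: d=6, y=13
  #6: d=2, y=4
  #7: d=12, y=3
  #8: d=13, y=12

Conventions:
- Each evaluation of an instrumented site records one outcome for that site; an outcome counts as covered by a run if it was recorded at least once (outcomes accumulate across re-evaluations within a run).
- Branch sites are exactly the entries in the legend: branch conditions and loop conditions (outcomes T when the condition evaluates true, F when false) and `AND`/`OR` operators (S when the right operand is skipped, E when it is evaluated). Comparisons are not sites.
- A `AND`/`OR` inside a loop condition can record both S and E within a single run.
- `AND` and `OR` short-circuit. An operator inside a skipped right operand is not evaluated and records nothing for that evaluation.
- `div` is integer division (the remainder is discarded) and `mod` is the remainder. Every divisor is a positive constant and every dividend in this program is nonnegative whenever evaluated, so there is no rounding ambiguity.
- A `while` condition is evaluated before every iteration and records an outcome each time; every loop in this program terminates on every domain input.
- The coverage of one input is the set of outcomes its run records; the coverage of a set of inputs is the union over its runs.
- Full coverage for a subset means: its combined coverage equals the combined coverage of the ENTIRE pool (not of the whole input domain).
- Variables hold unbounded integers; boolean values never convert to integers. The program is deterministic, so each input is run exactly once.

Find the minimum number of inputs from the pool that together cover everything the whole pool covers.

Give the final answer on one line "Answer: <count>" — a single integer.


input #1, d=9, y=12: events B2->E, B1->T, B4->E, B3->F, B6->S, B5->T, B7->T, B8->T, B11->F; outcomes B1=T, B2=E, B3=F, B4=E, B5=T, B6=S, B7=T, B8=T, B11=F
input #2, d=13, y=7: events B2->E, B1->F, B4->E, B3->F, B6->S, B5->T, B7->T, B8->F, B10->S, B9->T, B11->F; outcomes B1=F, B2=E, B3=F, B4=E, B5=T, B6=S, B7=T, B8=F, B9=T, B10=S, B11=F
input #3, d=10, y=5: events B2->E, B1->F, B4->E, B3->F, B6->E, B5->T, B7->T, B8->T, B11->F; outcomes B1=F, B2=E, B3=F, B4=E, B5=T, B6=E, B7=T, B8=T, B11=F
input #4, d=7, y=4: events B2->E, B1->F, B4->E, B3->F, B6->E, B5->F, B8->T, B11->F; outcomes B1=F, B2=E, B3=F, B4=E, B5=F, B6=E, B8=T, B11=F
input #5, d=6, y=13: events B2->E, B1->T, B4->E, B3->F, B6->E, B5->T, B7->T, B8->T, B11->F; outcomes B1=T, B2=E, B3=F, B4=E, B5=T, B6=E, B7=T, B8=T, B11=F
input #6, d=2, y=4: events B2->E, B1->F, B4->E, B3->T, B4->E, B3->T, B4->E, B3->T, B4->E, B3->T, B4->E, B3->T, B4->E, B3->T, ...; outcomes B1=F, B2=E, B3=T, B3=F, B4=S, B4=E, B5=F, B6=E, B8=T, B11=F
input #7, d=12, y=3: events B2->E, B1->F, B4->E, B3->F, B6->E, B5->T, B7->T, B8->F, B10->S, B9->T, B11->F; outcomes B1=F, B2=E, B3=F, B4=E, B5=T, B6=E, B7=T, B8=F, B9=T, B10=S, B11=F
input #8, d=13, y=12: events B2->S, B1->F, B4->E, B3->F, B6->S, B5->T, B7->T, B8->F, B10->S, B9->T, B11->F; outcomes B1=F, B2=S, B3=F, B4=E, B5=T, B6=S, B7=T, B8=F, B9=T, B10=S, B11=F
union over all inputs: B1=T, B1=F, B2=S, B2=E, B3=T, B3=F, B4=S, B4=E, B5=T, B5=F, B6=S, B6=E, B7=T, B8=T, B8=F, B9=T, B10=S, B11=F (18 outcomes)
size 1 is not enough: best union over all size-1 subsets is 11/18
size 2 is not enough: best union over all size-2 subsets is 17/18
the canonical winner is {1, 6, 8}: size 3, full 18-outcome coverage, earliest index list among size-3 covers
Answer: 3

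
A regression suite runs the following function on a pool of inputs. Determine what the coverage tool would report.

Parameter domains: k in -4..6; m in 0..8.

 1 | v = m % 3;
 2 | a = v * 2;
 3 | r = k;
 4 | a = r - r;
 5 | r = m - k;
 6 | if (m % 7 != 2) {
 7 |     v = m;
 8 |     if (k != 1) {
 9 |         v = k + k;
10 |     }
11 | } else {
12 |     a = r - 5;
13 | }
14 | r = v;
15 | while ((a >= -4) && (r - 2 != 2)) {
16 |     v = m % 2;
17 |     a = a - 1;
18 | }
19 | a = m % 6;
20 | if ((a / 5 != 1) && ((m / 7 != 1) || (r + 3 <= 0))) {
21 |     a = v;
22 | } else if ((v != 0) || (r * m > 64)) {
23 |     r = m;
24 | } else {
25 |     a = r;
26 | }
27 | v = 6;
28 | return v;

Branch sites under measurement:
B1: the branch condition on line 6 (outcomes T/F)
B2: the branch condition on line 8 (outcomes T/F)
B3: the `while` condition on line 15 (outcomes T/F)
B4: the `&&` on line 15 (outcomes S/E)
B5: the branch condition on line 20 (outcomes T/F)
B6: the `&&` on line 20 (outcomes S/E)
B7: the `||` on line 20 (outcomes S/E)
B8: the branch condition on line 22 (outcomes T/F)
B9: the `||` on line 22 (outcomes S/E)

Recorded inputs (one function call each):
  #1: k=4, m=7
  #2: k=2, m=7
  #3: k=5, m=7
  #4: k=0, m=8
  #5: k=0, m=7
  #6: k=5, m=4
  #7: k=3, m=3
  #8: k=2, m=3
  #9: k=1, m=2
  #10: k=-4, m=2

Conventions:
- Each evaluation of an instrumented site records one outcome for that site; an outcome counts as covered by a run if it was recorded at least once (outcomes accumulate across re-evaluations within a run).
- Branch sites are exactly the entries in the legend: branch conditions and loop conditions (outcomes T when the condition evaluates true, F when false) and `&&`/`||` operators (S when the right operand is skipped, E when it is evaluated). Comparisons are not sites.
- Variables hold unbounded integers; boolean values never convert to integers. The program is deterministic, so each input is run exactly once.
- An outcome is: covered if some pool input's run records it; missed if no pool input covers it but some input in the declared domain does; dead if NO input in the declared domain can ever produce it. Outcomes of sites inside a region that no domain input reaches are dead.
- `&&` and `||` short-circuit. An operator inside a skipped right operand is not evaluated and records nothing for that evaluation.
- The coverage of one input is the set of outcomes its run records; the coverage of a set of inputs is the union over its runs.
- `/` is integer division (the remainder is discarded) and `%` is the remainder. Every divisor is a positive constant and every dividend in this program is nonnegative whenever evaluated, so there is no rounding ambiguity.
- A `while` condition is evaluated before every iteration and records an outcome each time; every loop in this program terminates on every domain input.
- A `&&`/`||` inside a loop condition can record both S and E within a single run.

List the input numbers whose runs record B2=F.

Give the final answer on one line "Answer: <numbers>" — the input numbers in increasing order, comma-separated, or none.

input #1 (k=4, m=7): does not record B2=F
input #2 (k=2, m=7): does not record B2=F
input #3 (k=5, m=7): does not record B2=F
input #4 (k=0, m=8): does not record B2=F
input #5 (k=0, m=7): does not record B2=F
input #6 (k=5, m=4): does not record B2=F
input #7 (k=3, m=3): does not record B2=F
input #8 (k=2, m=3): does not record B2=F
input #9 (k=1, m=2): does not record B2=F
input #10 (k=-4, m=2): does not record B2=F

Answer: none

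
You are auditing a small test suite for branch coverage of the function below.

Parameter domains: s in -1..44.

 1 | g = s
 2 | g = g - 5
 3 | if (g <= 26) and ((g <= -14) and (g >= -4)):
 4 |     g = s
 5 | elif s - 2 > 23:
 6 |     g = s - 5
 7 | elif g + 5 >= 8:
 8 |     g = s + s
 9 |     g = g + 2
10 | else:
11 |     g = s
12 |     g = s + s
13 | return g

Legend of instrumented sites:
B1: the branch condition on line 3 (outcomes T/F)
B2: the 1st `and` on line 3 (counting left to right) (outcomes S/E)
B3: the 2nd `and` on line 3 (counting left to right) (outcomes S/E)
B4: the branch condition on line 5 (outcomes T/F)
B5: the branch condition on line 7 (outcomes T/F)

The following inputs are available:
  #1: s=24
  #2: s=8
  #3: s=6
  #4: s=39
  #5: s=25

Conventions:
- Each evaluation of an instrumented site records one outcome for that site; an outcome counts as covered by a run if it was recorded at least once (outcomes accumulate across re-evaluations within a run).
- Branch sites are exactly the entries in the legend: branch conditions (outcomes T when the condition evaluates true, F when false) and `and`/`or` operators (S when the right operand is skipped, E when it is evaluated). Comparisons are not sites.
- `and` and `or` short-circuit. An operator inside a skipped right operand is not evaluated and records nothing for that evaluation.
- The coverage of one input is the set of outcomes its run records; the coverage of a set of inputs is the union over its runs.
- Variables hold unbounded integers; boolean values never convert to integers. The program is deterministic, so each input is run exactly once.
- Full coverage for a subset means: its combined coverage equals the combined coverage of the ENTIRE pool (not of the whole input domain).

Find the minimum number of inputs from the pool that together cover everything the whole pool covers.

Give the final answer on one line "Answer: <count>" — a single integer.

test 1 (s=24) hits B1=F, B2=E, B3=S, B4=F, B5=T
test 2 (s=8) hits B1=F, B2=E, B3=S, B4=F, B5=T
test 3 (s=6) hits B1=F, B2=E, B3=S, B4=F, B5=F
test 4 (s=39) hits B1=F, B2=S, B4=T
test 5 (s=25) hits B1=F, B2=E, B3=S, B4=F, B5=T
union over all inputs: B1=F, B2=S, B2=E, B3=S, B4=T, B4=F, B5=T, B5=F (8 outcomes)
every size-1 subset falls short of the 8 outcomes (best: 5/8)
every size-2 subset falls short of the 8 outcomes (best: 7/8)
at size 3, {1, 3, 4} reaches all 8 outcomes; every lexicographically earlier size-3 subset fails

Answer: 3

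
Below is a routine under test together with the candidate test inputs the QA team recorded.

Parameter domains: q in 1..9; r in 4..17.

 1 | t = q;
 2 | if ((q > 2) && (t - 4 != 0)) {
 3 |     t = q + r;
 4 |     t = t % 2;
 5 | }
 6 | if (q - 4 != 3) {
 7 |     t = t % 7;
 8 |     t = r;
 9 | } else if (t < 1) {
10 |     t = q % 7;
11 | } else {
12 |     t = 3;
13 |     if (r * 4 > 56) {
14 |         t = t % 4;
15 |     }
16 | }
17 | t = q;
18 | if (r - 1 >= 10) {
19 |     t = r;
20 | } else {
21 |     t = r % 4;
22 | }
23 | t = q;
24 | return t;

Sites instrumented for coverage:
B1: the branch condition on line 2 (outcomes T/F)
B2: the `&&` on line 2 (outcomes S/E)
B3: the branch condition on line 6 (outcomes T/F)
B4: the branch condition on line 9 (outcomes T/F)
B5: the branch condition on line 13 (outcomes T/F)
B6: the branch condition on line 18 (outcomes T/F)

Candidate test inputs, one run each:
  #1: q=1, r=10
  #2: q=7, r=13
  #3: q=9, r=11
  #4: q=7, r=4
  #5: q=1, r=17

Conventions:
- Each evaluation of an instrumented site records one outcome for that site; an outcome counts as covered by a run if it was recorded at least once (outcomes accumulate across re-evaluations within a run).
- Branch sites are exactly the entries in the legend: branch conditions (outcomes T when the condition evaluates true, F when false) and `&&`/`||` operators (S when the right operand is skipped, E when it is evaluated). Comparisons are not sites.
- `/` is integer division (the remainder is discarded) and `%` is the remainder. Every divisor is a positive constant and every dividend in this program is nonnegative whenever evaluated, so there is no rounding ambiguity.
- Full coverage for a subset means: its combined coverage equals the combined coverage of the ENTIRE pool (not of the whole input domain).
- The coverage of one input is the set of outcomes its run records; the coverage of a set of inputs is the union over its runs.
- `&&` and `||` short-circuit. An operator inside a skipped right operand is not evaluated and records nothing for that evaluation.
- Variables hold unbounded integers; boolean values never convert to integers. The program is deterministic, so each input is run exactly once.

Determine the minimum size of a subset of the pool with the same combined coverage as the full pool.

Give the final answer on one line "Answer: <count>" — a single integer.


run #1 (q=1, r=10) runs B2->S, B1->F, B3->T, B6->F; records B1=F, B2=S, B3=T, B6=F
run #2 (q=7, r=13) runs B2->E, B1->T, B3->F, B4->T, B6->T; records B1=T, B2=E, B3=F, B4=T, B6=T
run #3 (q=9, r=11) runs B2->E, B1->T, B3->T, B6->T; records B1=T, B2=E, B3=T, B6=T
run #4 (q=7, r=4) runs B2->E, B1->T, B3->F, B4->F, B5->F, B6->F; records B1=T, B2=E, B3=F, B4=F, B5=F, B6=F
run #5 (q=1, r=17) runs B2->S, B1->F, B3->T, B6->T; records B1=F, B2=S, B3=T, B6=T
the full pool covers 11 outcomes: B1=T, B1=F, B2=S, B2=E, B3=T, B3=F, B4=T, B4=F, B5=F, B6=T, B6=F
no size-1 subset reaches all 11 outcomes (best union: 6/11)
no size-2 subset reaches all 11 outcomes (best union: 10/11)
at size 3, {1, 2, 4} reaches all 11 outcomes; every lexicographically earlier size-3 subset fails
Answer: 3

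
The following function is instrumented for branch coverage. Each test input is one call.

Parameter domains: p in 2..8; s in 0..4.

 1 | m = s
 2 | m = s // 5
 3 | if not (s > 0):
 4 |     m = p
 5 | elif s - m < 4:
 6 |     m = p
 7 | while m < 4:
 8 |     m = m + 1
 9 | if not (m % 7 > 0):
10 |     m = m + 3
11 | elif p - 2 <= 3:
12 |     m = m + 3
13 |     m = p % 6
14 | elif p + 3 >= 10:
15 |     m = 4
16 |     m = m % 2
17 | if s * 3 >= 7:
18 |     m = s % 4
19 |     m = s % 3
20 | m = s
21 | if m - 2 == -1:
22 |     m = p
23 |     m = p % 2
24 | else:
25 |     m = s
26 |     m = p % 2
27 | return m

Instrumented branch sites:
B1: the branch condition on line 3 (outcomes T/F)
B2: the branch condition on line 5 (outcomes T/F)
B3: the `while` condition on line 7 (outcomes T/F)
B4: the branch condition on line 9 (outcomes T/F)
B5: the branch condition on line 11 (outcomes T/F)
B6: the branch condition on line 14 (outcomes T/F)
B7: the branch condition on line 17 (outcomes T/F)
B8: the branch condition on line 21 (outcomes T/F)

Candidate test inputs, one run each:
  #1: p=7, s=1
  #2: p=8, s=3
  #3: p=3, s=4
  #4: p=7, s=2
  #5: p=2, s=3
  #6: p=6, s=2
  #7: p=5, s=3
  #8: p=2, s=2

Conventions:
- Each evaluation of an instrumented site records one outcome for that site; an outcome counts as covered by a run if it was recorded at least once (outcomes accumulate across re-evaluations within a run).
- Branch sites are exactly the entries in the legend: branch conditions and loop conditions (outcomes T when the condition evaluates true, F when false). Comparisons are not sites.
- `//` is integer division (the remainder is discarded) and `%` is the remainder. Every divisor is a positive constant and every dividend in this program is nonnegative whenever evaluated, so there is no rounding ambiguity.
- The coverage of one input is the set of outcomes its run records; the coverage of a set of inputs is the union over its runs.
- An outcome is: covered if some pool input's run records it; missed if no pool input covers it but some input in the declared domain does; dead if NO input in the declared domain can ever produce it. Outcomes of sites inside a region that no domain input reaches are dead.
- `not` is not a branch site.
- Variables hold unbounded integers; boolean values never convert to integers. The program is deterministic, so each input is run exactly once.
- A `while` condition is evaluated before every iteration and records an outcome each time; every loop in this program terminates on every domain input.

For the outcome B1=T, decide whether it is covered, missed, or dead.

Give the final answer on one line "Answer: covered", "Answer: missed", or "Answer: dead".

no pool input records B1=T
but domain input (p=2, s=0) does record it -> reachable, so missed

Answer: missed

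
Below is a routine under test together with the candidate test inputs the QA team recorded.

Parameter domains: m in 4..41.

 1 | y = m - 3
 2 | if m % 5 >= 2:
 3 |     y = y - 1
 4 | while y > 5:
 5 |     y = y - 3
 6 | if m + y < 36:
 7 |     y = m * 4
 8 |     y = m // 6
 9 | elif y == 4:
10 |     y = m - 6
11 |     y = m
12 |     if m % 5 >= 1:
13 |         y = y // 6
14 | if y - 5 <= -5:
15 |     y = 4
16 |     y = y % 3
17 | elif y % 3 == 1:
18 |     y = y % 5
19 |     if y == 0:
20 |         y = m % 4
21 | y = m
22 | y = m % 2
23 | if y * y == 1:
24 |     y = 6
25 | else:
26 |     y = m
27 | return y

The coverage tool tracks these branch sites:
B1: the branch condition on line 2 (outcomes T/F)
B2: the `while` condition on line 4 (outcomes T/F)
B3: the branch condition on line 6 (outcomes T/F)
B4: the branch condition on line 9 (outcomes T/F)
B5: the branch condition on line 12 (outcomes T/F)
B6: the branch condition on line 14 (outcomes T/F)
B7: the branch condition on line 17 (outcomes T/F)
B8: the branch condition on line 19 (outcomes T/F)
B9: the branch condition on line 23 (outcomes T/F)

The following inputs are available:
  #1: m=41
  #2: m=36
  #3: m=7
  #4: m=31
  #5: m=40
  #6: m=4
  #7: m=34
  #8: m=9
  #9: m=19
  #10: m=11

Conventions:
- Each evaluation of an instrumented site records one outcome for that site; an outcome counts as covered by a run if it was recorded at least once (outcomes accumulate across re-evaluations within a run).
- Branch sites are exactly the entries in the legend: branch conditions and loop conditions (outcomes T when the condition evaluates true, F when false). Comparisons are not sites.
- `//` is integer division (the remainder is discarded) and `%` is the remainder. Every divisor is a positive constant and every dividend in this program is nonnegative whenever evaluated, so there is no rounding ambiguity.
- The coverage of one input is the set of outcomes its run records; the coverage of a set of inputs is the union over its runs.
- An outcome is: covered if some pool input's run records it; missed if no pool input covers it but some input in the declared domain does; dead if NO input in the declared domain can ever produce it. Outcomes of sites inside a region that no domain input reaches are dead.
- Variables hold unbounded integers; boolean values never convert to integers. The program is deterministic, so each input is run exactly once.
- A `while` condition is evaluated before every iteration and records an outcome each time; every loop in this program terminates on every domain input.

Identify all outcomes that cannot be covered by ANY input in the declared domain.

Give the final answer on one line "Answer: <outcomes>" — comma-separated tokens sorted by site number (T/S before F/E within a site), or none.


checking every outcome against all 38 domain inputs:
  reachable outcomes have witnesses, e.g. B1=T (e.g. m=4), B1=F (e.g. m=5), B2=T (e.g. m=10), B2=F (e.g. m=4)
Answer: none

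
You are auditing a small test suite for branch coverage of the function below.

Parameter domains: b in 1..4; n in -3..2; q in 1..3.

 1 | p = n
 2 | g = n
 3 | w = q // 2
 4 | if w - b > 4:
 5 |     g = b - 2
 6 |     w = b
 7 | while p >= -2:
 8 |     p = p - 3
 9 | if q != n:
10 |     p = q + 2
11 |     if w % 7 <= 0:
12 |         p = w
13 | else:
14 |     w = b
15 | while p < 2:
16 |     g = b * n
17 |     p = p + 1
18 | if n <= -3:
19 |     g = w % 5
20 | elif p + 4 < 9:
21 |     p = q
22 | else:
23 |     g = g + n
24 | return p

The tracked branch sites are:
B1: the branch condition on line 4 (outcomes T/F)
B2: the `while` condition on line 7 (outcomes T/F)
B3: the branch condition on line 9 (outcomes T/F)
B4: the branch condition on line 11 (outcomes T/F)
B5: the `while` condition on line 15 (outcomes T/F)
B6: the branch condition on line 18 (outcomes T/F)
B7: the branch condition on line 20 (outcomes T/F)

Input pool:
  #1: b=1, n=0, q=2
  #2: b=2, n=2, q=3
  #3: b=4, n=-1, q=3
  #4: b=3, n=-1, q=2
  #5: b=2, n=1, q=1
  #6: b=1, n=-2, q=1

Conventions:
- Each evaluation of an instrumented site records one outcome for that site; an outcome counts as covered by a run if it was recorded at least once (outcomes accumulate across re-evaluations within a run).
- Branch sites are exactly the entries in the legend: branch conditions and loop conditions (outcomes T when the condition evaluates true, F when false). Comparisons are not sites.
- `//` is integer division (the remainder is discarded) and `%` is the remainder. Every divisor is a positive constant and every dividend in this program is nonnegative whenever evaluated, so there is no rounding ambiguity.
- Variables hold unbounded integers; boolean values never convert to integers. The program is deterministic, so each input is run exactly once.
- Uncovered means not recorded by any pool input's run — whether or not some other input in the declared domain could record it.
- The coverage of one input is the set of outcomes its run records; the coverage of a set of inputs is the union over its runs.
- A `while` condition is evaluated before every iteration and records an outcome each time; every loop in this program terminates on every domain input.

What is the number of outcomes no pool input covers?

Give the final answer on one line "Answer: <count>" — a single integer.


#1 (b=1, n=0, q=2) -> B1->F, B2->T, B2->F, B3->T, B4->F, B5->F, B6->F, B7->T; covered: B1=F, B2=T, B2=F, B3=T, B4=F, B5=F, B6=F, B7=T
#2 (b=2, n=2, q=3) -> B1->F, B2->T, B2->T, B2->F, B3->T, B4->F, B5->F, B6->F, B7->F; covered: B1=F, B2=T, B2=F, B3=T, B4=F, B5=F, B6=F, B7=F
#3 (b=4, n=-1, q=3) -> B1->F, B2->T, B2->F, B3->T, B4->F, B5->F, B6->F, B7->F; covered: B1=F, B2=T, B2=F, B3=T, B4=F, B5=F, B6=F, B7=F
#4 (b=3, n=-1, q=2) -> B1->F, B2->T, B2->F, B3->T, B4->F, B5->F, B6->F, B7->T; covered: B1=F, B2=T, B2=F, B3=T, B4=F, B5=F, B6=F, B7=T
#5 (b=2, n=1, q=1) -> B1->F, B2->T, B2->T, B2->F, B3->F, B5->T, B5->T, B5->T, B5->T, B5->T, B5->T, B5->T, B5->F, B6->F, ...; covered: B1=F, B2=T, B2=F, B3=F, B5=T, B5=F, B6=F, B7=T
#6 (b=1, n=-2, q=1) -> B1->F, B2->T, B2->F, B3->T, B4->T, B5->T, B5->T, B5->F, B6->F, B7->T; covered: B1=F, B2=T, B2=F, B3=T, B4=T, B5=T, B5=F, B6=F, B7=T
union over the pool: B1=F, B2=T, B2=F, B3=T, B3=F, B4=T, B4=F, B5=T, B5=F, B6=F, B7=T, B7=F
uncovered (2 of 14): B1=T, B6=T
Answer: 2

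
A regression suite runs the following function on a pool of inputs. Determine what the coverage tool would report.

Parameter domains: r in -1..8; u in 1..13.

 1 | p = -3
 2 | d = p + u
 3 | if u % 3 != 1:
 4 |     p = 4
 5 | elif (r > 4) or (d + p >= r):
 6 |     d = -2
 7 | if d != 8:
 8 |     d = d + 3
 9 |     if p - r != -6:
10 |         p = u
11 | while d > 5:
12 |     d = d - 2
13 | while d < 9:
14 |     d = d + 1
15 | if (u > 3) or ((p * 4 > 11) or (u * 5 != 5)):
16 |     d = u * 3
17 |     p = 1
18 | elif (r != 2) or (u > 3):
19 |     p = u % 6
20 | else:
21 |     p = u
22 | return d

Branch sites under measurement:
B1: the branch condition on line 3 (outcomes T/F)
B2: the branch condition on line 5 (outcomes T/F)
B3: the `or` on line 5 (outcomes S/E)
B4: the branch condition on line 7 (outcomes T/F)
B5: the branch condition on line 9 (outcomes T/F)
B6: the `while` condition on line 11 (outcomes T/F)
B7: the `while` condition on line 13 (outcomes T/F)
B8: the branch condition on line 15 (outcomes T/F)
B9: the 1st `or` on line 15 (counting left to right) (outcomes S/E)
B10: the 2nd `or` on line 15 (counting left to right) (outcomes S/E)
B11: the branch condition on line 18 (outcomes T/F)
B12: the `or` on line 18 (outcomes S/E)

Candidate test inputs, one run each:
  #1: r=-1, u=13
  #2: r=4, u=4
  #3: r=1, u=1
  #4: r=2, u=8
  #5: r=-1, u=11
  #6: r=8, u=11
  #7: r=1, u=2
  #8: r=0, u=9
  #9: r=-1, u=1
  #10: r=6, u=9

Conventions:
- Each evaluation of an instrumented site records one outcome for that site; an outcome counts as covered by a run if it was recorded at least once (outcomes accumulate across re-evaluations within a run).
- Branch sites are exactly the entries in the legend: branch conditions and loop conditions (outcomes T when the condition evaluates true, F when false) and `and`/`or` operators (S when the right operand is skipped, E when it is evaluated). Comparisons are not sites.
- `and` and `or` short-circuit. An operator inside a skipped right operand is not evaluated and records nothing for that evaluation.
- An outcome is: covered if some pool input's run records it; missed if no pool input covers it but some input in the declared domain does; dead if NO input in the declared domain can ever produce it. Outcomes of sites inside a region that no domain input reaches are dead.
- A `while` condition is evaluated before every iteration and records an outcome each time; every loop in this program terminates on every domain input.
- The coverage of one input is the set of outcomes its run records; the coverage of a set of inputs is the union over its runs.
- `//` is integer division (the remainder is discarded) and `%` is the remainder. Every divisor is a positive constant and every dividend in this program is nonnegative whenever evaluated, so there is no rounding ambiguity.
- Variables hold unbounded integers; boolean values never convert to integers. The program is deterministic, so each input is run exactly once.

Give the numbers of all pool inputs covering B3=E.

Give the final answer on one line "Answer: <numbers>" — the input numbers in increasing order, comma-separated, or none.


input #1 (r=-1, u=13): produces B3=E
input #2 (r=4, u=4): produces B3=E
input #3 (r=1, u=1): produces B3=E
input #4 (r=2, u=8): does not produce B3=E
input #5 (r=-1, u=11): does not produce B3=E
input #6 (r=8, u=11): does not produce B3=E
input #7 (r=1, u=2): does not produce B3=E
input #8 (r=0, u=9): does not produce B3=E
input #9 (r=-1, u=1): produces B3=E
input #10 (r=6, u=9): does not produce B3=E
Answer: 1, 2, 3, 9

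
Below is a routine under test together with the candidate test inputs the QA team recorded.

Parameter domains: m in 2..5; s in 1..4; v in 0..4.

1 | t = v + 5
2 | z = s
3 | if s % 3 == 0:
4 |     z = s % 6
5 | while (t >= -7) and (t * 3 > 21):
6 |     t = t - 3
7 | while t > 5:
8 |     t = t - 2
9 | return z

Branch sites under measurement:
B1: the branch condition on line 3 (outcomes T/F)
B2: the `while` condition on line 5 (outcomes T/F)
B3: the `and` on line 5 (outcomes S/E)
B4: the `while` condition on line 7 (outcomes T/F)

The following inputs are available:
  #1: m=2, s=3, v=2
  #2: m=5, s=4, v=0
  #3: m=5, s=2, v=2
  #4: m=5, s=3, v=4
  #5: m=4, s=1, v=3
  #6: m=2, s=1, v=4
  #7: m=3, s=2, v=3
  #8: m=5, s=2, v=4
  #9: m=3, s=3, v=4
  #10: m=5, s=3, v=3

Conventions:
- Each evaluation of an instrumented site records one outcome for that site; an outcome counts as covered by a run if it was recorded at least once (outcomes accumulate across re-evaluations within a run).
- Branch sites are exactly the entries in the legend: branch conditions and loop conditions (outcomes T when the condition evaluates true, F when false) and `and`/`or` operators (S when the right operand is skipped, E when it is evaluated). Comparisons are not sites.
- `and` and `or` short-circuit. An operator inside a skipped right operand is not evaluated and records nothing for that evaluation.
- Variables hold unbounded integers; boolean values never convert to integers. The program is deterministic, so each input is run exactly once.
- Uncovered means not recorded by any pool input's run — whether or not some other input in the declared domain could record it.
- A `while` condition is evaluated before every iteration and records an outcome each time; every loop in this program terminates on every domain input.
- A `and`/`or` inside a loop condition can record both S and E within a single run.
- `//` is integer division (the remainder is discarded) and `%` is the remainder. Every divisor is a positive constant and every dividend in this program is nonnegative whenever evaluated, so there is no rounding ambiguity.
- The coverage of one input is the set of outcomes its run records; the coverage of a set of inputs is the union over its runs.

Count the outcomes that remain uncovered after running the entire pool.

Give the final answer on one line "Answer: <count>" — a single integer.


input #1 (m=2, s=3, v=2): events B1->T, B3->E, B2->F, B4->T, B4->F; covers B1=T, B2=F, B3=E, B4=T, B4=F
input #2 (m=5, s=4, v=0): events B1->F, B3->E, B2->F, B4->F; covers B1=F, B2=F, B3=E, B4=F
input #3 (m=5, s=2, v=2): events B1->F, B3->E, B2->F, B4->T, B4->F; covers B1=F, B2=F, B3=E, B4=T, B4=F
input #4 (m=5, s=3, v=4): events B1->T, B3->E, B2->T, B3->E, B2->F, B4->T, B4->F; covers B1=T, B2=T, B2=F, B3=E, B4=T, B4=F
input #5 (m=4, s=1, v=3): events B1->F, B3->E, B2->T, B3->E, B2->F, B4->F; covers B1=F, B2=T, B2=F, B3=E, B4=F
input #6 (m=2, s=1, v=4): events B1->F, B3->E, B2->T, B3->E, B2->F, B4->T, B4->F; covers B1=F, B2=T, B2=F, B3=E, B4=T, B4=F
input #7 (m=3, s=2, v=3): events B1->F, B3->E, B2->T, B3->E, B2->F, B4->F; covers B1=F, B2=T, B2=F, B3=E, B4=F
input #8 (m=5, s=2, v=4): events B1->F, B3->E, B2->T, B3->E, B2->F, B4->T, B4->F; covers B1=F, B2=T, B2=F, B3=E, B4=T, B4=F
input #9 (m=3, s=3, v=4): events B1->T, B3->E, B2->T, B3->E, B2->F, B4->T, B4->F; covers B1=T, B2=T, B2=F, B3=E, B4=T, B4=F
input #10 (m=5, s=3, v=3): events B1->T, B3->E, B2->T, B3->E, B2->F, B4->F; covers B1=T, B2=T, B2=F, B3=E, B4=F
union over the pool: B1=T, B1=F, B2=T, B2=F, B3=E, B4=T, B4=F
uncovered (1 of 8): B3=S
Answer: 1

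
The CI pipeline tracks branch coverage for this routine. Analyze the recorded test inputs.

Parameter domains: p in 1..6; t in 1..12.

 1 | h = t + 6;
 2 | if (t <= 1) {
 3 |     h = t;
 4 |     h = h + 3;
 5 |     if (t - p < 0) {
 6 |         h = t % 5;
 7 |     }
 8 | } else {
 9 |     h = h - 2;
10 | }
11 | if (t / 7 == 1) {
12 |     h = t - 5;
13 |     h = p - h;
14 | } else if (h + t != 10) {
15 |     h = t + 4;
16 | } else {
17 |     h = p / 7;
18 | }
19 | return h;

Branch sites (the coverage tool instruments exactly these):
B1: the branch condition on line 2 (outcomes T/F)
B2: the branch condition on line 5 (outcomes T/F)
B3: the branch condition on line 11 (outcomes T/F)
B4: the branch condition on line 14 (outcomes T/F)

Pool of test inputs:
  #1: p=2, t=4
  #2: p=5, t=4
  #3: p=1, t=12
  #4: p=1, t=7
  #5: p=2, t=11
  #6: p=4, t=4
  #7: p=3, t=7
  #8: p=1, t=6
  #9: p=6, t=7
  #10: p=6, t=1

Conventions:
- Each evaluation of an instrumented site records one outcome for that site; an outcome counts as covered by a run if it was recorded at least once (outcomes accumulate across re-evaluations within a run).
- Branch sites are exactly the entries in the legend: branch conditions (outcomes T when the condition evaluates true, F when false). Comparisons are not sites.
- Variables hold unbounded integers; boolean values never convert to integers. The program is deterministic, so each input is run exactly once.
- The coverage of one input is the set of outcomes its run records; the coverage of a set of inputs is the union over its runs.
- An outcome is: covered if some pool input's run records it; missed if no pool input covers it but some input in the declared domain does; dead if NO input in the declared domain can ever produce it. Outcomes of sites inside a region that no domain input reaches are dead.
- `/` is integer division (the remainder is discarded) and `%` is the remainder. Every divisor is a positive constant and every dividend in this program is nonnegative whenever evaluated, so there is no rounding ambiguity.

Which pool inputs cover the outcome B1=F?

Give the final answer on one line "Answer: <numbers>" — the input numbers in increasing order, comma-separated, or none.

input #1 (p=2, t=4): covers B1=F
input #2 (p=5, t=4): covers B1=F
input #3 (p=1, t=12): covers B1=F
input #4 (p=1, t=7): covers B1=F
input #5 (p=2, t=11): covers B1=F
input #6 (p=4, t=4): covers B1=F
input #7 (p=3, t=7): covers B1=F
input #8 (p=1, t=6): covers B1=F
input #9 (p=6, t=7): covers B1=F
input #10 (p=6, t=1): misses B1=F

Answer: 1, 2, 3, 4, 5, 6, 7, 8, 9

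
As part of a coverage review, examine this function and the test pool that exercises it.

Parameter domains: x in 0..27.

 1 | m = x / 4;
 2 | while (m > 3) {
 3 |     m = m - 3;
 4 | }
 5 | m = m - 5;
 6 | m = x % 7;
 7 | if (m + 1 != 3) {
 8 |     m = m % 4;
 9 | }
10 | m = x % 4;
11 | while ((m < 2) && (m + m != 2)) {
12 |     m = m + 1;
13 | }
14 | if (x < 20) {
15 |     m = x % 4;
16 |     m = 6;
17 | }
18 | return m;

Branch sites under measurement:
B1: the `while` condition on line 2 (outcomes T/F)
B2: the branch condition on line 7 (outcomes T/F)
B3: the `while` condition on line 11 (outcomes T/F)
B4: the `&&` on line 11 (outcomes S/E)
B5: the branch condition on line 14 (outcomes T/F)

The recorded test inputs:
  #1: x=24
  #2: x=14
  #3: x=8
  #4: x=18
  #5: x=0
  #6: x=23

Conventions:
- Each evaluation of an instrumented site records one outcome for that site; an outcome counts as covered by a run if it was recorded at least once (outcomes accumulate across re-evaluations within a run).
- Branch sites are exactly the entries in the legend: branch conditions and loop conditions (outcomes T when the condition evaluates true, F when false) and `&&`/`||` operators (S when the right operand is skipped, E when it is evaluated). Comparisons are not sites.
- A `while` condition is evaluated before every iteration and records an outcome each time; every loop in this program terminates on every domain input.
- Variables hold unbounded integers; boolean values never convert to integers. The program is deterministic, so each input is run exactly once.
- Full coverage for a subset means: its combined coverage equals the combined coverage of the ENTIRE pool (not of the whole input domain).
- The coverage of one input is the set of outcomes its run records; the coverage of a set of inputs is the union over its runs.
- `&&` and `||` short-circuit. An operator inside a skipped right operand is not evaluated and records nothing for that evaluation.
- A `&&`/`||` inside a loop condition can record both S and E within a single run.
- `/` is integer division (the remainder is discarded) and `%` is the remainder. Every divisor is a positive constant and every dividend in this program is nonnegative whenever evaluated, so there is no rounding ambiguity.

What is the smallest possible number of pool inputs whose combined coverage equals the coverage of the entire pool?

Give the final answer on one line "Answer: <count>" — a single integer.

test 1 (x=24) fires B1->T, B1->F, B2->T, B4->E, B3->T, B4->E, B3->F, B5->F; hits B1=T, B1=F, B2=T, B3=T, B3=F, B4=E, B5=F
test 2 (x=14) fires B1->F, B2->T, B4->S, B3->F, B5->T; hits B1=F, B2=T, B3=F, B4=S, B5=T
test 3 (x=8) fires B1->F, B2->T, B4->E, B3->T, B4->E, B3->F, B5->T; hits B1=F, B2=T, B3=T, B3=F, B4=E, B5=T
test 4 (x=18) fires B1->T, B1->F, B2->T, B4->S, B3->F, B5->T; hits B1=T, B1=F, B2=T, B3=F, B4=S, B5=T
test 5 (x=0) fires B1->F, B2->T, B4->E, B3->T, B4->E, B3->F, B5->T; hits B1=F, B2=T, B3=T, B3=F, B4=E, B5=T
test 6 (x=23) fires B1->T, B1->F, B2->F, B4->S, B3->F, B5->F; hits B1=T, B1=F, B2=F, B3=F, B4=S, B5=F
pool-wide coverage (10 outcomes): B1=T, B1=F, B2=T, B2=F, B3=T, B3=F, B4=S, B4=E, B5=T, B5=F
every size-1 subset falls short of the 10 outcomes (best: 7/10)
inputs {3, 6} (size 2) cover everything; no size-2 subset with a lexicographically smaller index list covers all 10

Answer: 2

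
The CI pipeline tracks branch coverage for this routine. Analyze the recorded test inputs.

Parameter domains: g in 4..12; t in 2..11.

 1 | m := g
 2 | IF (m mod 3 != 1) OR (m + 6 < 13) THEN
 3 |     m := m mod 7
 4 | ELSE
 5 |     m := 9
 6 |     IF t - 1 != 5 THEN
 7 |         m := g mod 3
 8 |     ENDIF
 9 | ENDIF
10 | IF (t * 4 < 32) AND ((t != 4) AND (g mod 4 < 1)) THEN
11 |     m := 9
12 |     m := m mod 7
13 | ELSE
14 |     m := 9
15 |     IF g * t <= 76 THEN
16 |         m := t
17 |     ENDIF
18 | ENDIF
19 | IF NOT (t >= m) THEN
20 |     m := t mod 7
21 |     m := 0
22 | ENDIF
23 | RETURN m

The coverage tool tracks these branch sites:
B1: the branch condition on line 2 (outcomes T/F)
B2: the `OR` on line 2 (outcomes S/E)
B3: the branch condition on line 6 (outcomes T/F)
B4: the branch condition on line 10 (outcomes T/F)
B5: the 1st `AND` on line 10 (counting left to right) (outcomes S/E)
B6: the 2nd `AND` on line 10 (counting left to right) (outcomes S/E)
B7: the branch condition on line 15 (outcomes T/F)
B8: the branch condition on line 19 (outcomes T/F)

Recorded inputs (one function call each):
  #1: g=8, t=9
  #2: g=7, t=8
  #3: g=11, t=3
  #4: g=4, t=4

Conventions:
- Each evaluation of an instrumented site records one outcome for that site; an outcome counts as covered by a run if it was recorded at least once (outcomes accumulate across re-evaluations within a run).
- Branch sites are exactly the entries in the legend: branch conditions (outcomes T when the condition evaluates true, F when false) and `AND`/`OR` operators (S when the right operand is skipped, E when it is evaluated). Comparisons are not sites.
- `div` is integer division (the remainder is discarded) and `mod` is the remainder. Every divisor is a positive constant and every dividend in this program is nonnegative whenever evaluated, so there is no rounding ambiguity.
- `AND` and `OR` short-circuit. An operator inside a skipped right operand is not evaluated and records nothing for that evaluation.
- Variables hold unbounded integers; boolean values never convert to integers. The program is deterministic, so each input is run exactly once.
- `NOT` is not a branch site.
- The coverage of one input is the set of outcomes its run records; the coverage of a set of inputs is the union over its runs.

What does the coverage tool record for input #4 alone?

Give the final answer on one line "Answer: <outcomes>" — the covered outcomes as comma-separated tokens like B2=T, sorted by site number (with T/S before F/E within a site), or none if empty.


Simulating input #4 (g=4, t=4) step by step:
  B2->E, B1->T, B5->E, B6->S, B4->F, B7->T, B8->F
distinct outcomes covered: B1=T, B2=E, B4=F, B5=E, B6=S, B7=T, B8=F
Answer: B1=T, B2=E, B4=F, B5=E, B6=S, B7=T, B8=F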